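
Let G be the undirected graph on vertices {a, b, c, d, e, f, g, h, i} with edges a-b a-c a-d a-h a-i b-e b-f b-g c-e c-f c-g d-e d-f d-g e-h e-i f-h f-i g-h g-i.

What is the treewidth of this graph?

4

A width-4 tree decomposition is:
Bags: B1 = {a, e, f, g, i}  B2 = {a, b, e, f, g}  B3 = {a, e, f, g, h}  B4 = {a, d, e, f, g}  B5 = {a, c, e, f, g}
Tree: B1–B2, B2–B3, B3–B4, B4–B5
Every bag has size at most 5, so the width is 5 − 1 = 4 and tw(G) ≤ 4. For the lower bound: the 5 vertex sets {a,i}, {b,f}, {e,h}, {g}, {d} are disjoint, each induces a connected subgraph, and every pair is joined by at least one edge of G. Contracting each set to a single vertex therefore yields K_{5} as a minor, and since treewidth is minor-monotone, tw(G) ≥ tw(K_{5}) = 4. Hence tw(G) = 4 exactly.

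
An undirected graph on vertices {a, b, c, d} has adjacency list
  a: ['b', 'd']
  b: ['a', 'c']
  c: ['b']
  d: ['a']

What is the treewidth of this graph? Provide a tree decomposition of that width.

Treewidth 1.
One such decomposition:
Bags: B1 = {a, d}  B2 = {a, b}  B3 = {b, c}
Tree: B1–B2, B2–B3

Every bag has size at most 2, so the width is 2 − 1 = 1 and tw(G) ≤ 1. Since G has at least one edge (e.g. d–a), it is not an edgeless graph, so tw(G) ≥ 1. Therefore the treewidth is 1.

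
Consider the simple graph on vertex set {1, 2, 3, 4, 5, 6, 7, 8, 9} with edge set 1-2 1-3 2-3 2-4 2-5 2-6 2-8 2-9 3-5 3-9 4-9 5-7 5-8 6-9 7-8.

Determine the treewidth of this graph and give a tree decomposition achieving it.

Every bag has size at most 3, so the width is 3 − 1 = 2 and tw(G) ≤ 2. For the lower bound, the 3 vertices {2, 5, 8} are pairwise adjacent, and any tree decomposition puts a clique entirely inside one bag — forcing width ≥ 2. Combining the bounds, tw(G) = 2.

Treewidth 2.
One optimal decomposition is:
Bags: B1 = {2, 3, 5}  B2 = {2, 5, 8}  B3 = {2, 3, 9}  B4 = {5, 7, 8}  B5 = {1, 2, 3}  B6 = {2, 4, 9}  B7 = {2, 6, 9}
Tree: B1–B2, B1–B3, B2–B4, B1–B5, B3–B6, B3–B7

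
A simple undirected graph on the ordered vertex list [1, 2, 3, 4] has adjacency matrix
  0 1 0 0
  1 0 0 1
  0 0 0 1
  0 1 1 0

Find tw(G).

A width-1 tree decomposition is:
Bags: B1 = {3, 4}  B2 = {2, 4}  B3 = {1, 2}
Tree: B1–B2, B2–B3
The largest bag has 2 vertices, giving width 1; this decomposition certifies tw(G) ≤ 1. G has an edge, so its treewidth is at least 1. Therefore the treewidth is 1.

1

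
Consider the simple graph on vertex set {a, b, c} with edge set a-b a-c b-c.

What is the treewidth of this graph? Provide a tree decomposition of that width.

Treewidth 2.
Bags: B1 = {a, b, c}
Tree: (single bag)

With just one bag of size 3, the width is 3 − 1 = 2, so tw(G) ≤ 2. On the other hand G contains the 3-clique {a, b, c}. A clique must lie in a single bag of any decomposition, so no decomposition can have width below 2. Hence tw(G) = 2 exactly.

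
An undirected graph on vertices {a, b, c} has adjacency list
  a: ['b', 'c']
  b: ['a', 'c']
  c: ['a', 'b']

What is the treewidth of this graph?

A width-2 tree decomposition is:
Bags: B1 = {a, b, c}
Tree: (single bag)
A single bag containing all 3 vertices is trivially a valid decomposition of width 2. Conversely, {a, b, c} is a clique of size 3, and the vertices of any clique must share a bag in every tree decomposition; so some bag has ≥ 3 vertices and tw(G) ≥ 2. Therefore the treewidth is 2.

2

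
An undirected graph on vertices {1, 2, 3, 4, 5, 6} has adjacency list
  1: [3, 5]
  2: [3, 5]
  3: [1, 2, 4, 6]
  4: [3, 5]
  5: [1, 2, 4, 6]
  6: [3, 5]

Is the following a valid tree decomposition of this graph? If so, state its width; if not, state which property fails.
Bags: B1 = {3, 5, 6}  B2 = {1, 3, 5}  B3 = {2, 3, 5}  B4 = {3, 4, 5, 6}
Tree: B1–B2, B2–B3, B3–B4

A tree decomposition must satisfy three properties: every vertex lies in some bag; for every edge, both endpoints lie together in some bag; and for every vertex, the bags containing it form a connected subtree. Here bags containing vertex 6 are not connected in the tree, so the decomposition is invalid.

No — bags containing vertex 6 are not connected in the tree.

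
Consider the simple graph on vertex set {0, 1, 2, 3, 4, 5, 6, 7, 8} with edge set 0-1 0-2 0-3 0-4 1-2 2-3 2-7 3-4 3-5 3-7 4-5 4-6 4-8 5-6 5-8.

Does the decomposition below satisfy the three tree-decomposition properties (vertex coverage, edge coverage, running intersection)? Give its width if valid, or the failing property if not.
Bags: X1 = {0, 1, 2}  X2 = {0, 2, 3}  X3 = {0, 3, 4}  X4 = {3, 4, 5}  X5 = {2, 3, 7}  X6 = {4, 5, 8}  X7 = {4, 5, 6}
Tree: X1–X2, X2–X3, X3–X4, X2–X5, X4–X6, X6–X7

Vertex coverage: the bags together contain {0, 1, 2, 3, 4, 5, 6, 7, 8}, the full vertex set. Edge coverage: each edge of G has both endpoints in at least one bag. Running intersection: for every vertex, the bags containing it form a connected subtree. All three properties hold, so this is a valid tree decomposition of width max|bag| − 1 = 2, and hence tw(G) ≤ 2.

Yes; width 2.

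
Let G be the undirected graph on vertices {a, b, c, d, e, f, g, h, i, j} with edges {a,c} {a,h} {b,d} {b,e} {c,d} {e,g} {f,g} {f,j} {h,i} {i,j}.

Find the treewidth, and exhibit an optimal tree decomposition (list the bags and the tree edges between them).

Each bag holds 3 vertices, so the decomposition has width 2, which upper-bounds the treewidth. For the lower bound, G contains the cycle i–j–f–g–e–b–d–c–a–h–i, so G is not a forest; only forests have treewidth ≤ 1, hence tw(G) ≥ 2. Hence tw(G) = 2 exactly.

Treewidth 2.
One optimal decomposition is:
Bags: B1 = {f, i, j}  B2 = {f, g, i}  B3 = {e, g, i}  B4 = {b, e, i}  B5 = {b, d, i}  B6 = {c, d, i}  B7 = {a, c, i}  B8 = {a, h, i}
Tree: B1–B2, B2–B3, B3–B4, B4–B5, B5–B6, B6–B7, B7–B8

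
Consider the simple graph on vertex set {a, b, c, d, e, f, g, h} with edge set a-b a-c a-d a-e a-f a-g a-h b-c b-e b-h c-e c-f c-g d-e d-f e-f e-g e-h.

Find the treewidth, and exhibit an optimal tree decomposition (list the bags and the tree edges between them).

Treewidth 3.
Bags: B1 = {a, c, e, g}  B2 = {a, c, e, f}  B3 = {a, b, c, e}  B4 = {a, b, e, h}  B5 = {a, d, e, f}
Tree: B1–B2, B2–B3, B3–B4, B2–B5

Each bag holds 4 vertices, so the decomposition has width 3, which upper-bounds the treewidth. For the lower bound, the 4 vertices {a, d, e, f} are pairwise adjacent, and any tree decomposition puts a clique entirely inside one bag — forcing width ≥ 3. Combining the bounds, tw(G) = 3.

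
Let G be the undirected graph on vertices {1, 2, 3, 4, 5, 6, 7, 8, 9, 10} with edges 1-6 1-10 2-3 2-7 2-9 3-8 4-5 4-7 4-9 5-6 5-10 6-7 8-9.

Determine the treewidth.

A width-2 tree decomposition is:
Bags: B1 = {3, 8, 9}  B2 = {2, 3, 9}  B3 = {2, 4, 9}  B4 = {2, 4, 7}  B5 = {4, 5, 7}  B6 = {5, 6, 7}  B7 = {5, 6, 10}  B8 = {1, 6, 10}
Tree: B1–B2, B2–B3, B3–B4, B4–B5, B5–B6, B6–B7, B7–B8
The largest bag has 3 vertices, giving width 2; this decomposition certifies tw(G) ≤ 2. For the lower bound, G contains the cycle 8–3–2–9–8, so G is not a forest; only forests have treewidth ≤ 1, hence tw(G) ≥ 2. Hence tw(G) = 2 exactly.

2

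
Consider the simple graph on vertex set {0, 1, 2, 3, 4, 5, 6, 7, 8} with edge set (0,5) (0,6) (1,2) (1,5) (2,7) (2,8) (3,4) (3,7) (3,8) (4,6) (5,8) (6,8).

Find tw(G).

A width-3 tree decomposition is:
Bags: B1 = {2, 3, 4, 7}  B2 = {2, 3, 4, 8}  B3 = {2, 4, 6, 8}  B4 = {1, 2, 6, 8}  B5 = {1, 5, 6, 8}  B6 = {0, 1, 5, 6}
Tree: B1–B2, B2–B3, B3–B4, B4–B5, B5–B6
The largest bag has 4 vertices, giving width 3; this decomposition certifies tw(G) ≤ 3. For the lower bound: the 4 vertex sets {3,4,7}, {2}, {8}, {0,1,5,6} are disjoint, each induces a connected subgraph, and every pair is joined by at least one edge of G. Contracting each set to a single vertex therefore yields K_{4} as a minor, and since treewidth is minor-monotone, tw(G) ≥ tw(K_{4}) = 3. The upper and lower bounds meet at 3, so that is the treewidth.

3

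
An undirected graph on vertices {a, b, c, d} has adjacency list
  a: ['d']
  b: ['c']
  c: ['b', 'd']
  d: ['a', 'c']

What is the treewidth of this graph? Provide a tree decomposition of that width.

Treewidth 1.
One optimal decomposition is:
Bags: B1 = {a, d}  B2 = {c, d}  B3 = {b, c}
Tree: B1–B2, B2–B3

The largest bag has 2 vertices, giving width 1; this decomposition certifies tw(G) ≤ 1. G has an edge, so its treewidth is at least 1. The upper and lower bounds meet at 1, so that is the treewidth.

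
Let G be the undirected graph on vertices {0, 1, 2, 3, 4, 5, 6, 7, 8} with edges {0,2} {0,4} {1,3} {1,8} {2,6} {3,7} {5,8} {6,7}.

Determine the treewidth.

1

A width-1 tree decomposition is:
Bags: B1 = {5, 8}  B2 = {1, 8}  B3 = {1, 3}  B4 = {3, 7}  B5 = {6, 7}  B6 = {2, 6}  B7 = {0, 2}  B8 = {0, 4}
Tree: B1–B2, B2–B3, B3–B4, B4–B5, B5–B6, B6–B7, B7–B8
Each bag holds 2 vertices, so the decomposition has width 1, which upper-bounds the treewidth. G has an edge, so its treewidth is at least 1. Combining the bounds, tw(G) = 1.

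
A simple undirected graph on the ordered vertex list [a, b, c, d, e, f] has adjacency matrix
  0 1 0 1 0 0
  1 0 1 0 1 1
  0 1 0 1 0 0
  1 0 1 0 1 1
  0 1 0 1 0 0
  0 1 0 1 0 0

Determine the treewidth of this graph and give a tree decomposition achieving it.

Each bag holds 3 vertices, so the decomposition has width 2, which upper-bounds the treewidth. Since d–f–b–a–d is a cycle in G, G is not acyclic. Forests are exactly the graphs of treewidth ≤ 1, so tw(G) ≥ 2. Combining the bounds, tw(G) = 2.

Treewidth 2.
One such decomposition:
Bags: B1 = {b, d, f}  B2 = {a, b, d}  B3 = {b, d, e}  B4 = {b, c, d}
Tree: B1–B2, B2–B3, B3–B4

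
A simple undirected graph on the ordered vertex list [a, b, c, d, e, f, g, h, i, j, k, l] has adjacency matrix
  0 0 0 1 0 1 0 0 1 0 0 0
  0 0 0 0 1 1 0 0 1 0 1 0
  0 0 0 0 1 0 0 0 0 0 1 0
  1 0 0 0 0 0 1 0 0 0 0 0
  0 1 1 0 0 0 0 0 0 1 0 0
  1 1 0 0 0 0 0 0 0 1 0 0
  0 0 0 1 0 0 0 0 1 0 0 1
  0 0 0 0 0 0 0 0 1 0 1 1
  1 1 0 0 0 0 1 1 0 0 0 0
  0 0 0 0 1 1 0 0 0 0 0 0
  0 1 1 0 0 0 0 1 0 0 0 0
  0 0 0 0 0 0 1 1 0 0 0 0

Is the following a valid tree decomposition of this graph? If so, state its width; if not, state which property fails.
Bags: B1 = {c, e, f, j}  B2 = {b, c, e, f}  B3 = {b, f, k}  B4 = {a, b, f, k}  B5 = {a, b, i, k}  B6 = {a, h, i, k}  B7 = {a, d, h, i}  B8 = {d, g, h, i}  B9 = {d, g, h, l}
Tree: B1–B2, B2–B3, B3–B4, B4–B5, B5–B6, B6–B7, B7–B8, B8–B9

No — edge (c,k) lies in no bag.

A tree decomposition must satisfy three properties: every vertex lies in some bag; for every edge, both endpoints lie together in some bag; and for every vertex, the bags containing it form a connected subtree. Here edge (c,k) lies in no bag, so the decomposition is invalid.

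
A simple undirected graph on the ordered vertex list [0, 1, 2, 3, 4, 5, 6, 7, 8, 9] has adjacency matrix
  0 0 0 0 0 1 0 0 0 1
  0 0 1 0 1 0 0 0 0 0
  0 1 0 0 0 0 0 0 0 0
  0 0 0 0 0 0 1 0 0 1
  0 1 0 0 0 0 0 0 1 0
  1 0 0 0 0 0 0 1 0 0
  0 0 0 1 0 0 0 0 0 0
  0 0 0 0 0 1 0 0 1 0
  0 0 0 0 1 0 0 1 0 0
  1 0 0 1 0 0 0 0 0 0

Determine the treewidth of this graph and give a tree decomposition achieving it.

The largest bag has 2 vertices, giving width 1; this decomposition certifies tw(G) ≤ 1. Any graph with an edge has treewidth ≥ 1, and G has the edge 6–3. Combining the bounds, tw(G) = 1.

Treewidth 1.
Bags: B1 = {3, 6}  B2 = {3, 9}  B3 = {0, 9}  B4 = {0, 5}  B5 = {5, 7}  B6 = {7, 8}  B7 = {4, 8}  B8 = {1, 4}  B9 = {1, 2}
Tree: B1–B2, B2–B3, B3–B4, B4–B5, B5–B6, B6–B7, B7–B8, B8–B9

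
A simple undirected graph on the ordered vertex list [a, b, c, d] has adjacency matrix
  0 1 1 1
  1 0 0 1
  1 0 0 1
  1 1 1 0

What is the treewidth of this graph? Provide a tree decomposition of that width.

Each bag holds 3 vertices, so the decomposition has width 2, which upper-bounds the treewidth. For the lower bound, the 3 vertices {a, c, d} are pairwise adjacent, and any tree decomposition puts a clique entirely inside one bag — forcing width ≥ 2. Therefore the treewidth is 2.

Treewidth 2.
One optimal decomposition is:
Bags: B1 = {a, c, d}  B2 = {a, b, d}
Tree: B1–B2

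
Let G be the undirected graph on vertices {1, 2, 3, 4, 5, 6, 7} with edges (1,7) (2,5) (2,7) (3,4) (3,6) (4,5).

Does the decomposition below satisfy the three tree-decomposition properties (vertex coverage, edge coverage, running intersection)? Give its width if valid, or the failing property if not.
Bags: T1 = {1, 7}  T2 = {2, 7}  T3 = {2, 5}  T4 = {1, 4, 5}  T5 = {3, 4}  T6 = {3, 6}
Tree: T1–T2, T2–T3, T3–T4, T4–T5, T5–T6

No — bags containing vertex 1 are not connected in the tree.

A tree decomposition must satisfy three properties: every vertex lies in some bag; for every edge, both endpoints lie together in some bag; and for every vertex, the bags containing it form a connected subtree. Here bags containing vertex 1 are not connected in the tree, so the decomposition is invalid.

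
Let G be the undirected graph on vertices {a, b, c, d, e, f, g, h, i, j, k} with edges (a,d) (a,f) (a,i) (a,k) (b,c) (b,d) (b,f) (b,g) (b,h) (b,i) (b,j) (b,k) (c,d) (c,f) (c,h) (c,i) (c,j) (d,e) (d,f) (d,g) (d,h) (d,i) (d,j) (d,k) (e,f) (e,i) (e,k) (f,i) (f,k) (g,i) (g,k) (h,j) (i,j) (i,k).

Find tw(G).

A width-4 tree decomposition is:
Bags: B1 = {b, d, f, i, k}  B2 = {d, e, f, i, k}  B3 = {b, d, g, i, k}  B4 = {a, d, f, i, k}  B5 = {b, c, d, f, i}  B6 = {b, c, d, i, j}  B7 = {b, c, d, h, j}
Tree: B1–B2, B1–B3, B2–B4, B1–B5, B5–B6, B6–B7
The largest bag has 5 vertices, giving width 4; this decomposition certifies tw(G) ≤ 4. Conversely, {b, c, d, h, j} is a clique of size 5, and the vertices of any clique must share a bag in every tree decomposition; so some bag has ≥ 5 vertices and tw(G) ≥ 4. The upper and lower bounds meet at 4, so that is the treewidth.

4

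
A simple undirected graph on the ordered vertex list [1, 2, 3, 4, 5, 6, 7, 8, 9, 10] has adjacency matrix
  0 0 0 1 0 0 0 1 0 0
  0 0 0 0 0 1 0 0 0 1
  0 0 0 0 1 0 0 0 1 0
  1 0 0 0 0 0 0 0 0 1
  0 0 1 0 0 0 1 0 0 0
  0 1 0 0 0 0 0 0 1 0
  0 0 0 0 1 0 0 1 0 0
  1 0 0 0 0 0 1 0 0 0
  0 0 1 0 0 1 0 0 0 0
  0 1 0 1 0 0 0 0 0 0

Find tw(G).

A width-2 tree decomposition is:
Bags: B1 = {1, 4, 8}  B2 = {4, 7, 8}  B3 = {4, 5, 7}  B4 = {3, 4, 5}  B5 = {3, 4, 9}  B6 = {4, 6, 9}  B7 = {2, 4, 6}  B8 = {2, 4, 10}
Tree: B1–B2, B2–B3, B3–B4, B4–B5, B5–B6, B6–B7, B7–B8
Each bag holds 3 vertices, so the decomposition has width 2, which upper-bounds the treewidth. Since 4–1–8–7–5–3–9–6–2–10–4 is a cycle in G, G is not acyclic. Forests are exactly the graphs of treewidth ≤ 1, so tw(G) ≥ 2. Combining the bounds, tw(G) = 2.

2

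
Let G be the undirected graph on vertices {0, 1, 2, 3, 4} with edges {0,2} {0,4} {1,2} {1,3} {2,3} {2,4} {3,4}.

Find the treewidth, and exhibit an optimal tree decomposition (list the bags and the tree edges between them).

Every bag has size at most 3, so the width is 3 − 1 = 2 and tw(G) ≤ 2. Conversely, {0, 2, 4} is a clique of size 3, and the vertices of any clique must share a bag in every tree decomposition; so some bag has ≥ 3 vertices and tw(G) ≥ 2. Combining the bounds, tw(G) = 2.

Treewidth 2.
One such decomposition:
Bags: B1 = {2, 3, 4}  B2 = {1, 2, 3}  B3 = {0, 2, 4}
Tree: B1–B2, B1–B3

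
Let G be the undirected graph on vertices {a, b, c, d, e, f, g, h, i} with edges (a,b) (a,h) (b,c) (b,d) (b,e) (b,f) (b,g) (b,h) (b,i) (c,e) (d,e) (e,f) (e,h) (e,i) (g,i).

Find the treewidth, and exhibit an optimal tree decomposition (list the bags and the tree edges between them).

Every bag has size at most 3, so the width is 3 − 1 = 2 and tw(G) ≤ 2. Conversely, {b, g, i} is a clique of size 3, and the vertices of any clique must share a bag in every tree decomposition; so some bag has ≥ 3 vertices and tw(G) ≥ 2. Therefore the treewidth is 2.

Treewidth 2.
One such decomposition:
Bags: B1 = {b, e, f}  B2 = {b, e, i}  B3 = {b, e, h}  B4 = {b, d, e}  B5 = {b, c, e}  B6 = {b, g, i}  B7 = {a, b, h}
Tree: B1–B2, B2–B3, B2–B4, B1–B5, B2–B6, B3–B7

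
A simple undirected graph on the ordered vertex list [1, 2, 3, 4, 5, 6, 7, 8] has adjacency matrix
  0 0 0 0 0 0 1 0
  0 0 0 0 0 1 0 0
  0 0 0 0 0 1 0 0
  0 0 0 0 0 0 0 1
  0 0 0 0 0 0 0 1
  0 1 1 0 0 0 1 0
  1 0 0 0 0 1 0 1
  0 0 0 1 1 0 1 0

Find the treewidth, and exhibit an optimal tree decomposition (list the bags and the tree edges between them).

Treewidth 1.
One such decomposition:
Bags: B1 = {6, 7}  B2 = {3, 6}  B3 = {7, 8}  B4 = {4, 8}  B5 = {5, 8}  B6 = {1, 7}  B7 = {2, 6}
Tree: B1–B2, B1–B3, B3–B4, B4–B5, B3–B6, B2–B7

Every bag has size at most 2, so the width is 2 − 1 = 1 and tw(G) ≤ 1. Any graph with an edge has treewidth ≥ 1, and G has the edge 7–6. Therefore the treewidth is 1.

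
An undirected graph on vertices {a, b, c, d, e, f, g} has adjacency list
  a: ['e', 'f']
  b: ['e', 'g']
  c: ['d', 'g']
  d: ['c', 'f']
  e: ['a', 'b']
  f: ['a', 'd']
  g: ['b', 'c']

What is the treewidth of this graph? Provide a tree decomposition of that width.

The largest bag has 3 vertices, giving width 2; this decomposition certifies tw(G) ≤ 2. Since c–d–f–a–e–b–g–c is a cycle in G, G is not acyclic. Forests are exactly the graphs of treewidth ≤ 1, so tw(G) ≥ 2. The upper and lower bounds meet at 2, so that is the treewidth.

Treewidth 2.
Bags: B1 = {c, d, f}  B2 = {a, c, f}  B3 = {a, c, e}  B4 = {b, c, e}  B5 = {b, c, g}
Tree: B1–B2, B2–B3, B3–B4, B4–B5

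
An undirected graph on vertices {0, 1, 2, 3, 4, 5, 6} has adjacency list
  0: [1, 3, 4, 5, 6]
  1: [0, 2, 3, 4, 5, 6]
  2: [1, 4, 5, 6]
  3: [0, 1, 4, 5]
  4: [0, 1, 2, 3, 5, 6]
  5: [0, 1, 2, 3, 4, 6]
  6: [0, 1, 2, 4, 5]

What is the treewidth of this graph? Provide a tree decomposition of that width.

Treewidth 4.
One such decomposition:
Bags: B1 = {1, 2, 4, 5, 6}  B2 = {0, 1, 4, 5, 6}  B3 = {0, 1, 3, 4, 5}
Tree: B1–B2, B2–B3

Each bag holds 5 vertices, so the decomposition has width 4, which upper-bounds the treewidth. For the lower bound, the 5 vertices {0, 1, 3, 4, 5} are pairwise adjacent, and any tree decomposition puts a clique entirely inside one bag — forcing width ≥ 4. Therefore the treewidth is 4.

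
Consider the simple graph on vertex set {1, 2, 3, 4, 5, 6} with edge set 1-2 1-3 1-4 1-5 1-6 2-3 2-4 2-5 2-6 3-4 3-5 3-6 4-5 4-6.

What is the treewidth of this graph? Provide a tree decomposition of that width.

Each bag holds 5 vertices, so the decomposition has width 4, which upper-bounds the treewidth. Conversely, {1, 2, 3, 4, 5} is a clique of size 5, and the vertices of any clique must share a bag in every tree decomposition; so some bag has ≥ 5 vertices and tw(G) ≥ 4. Therefore the treewidth is 4.

Treewidth 4.
One such decomposition:
Bags: B1 = {1, 2, 3, 4, 6}  B2 = {1, 2, 3, 4, 5}
Tree: B1–B2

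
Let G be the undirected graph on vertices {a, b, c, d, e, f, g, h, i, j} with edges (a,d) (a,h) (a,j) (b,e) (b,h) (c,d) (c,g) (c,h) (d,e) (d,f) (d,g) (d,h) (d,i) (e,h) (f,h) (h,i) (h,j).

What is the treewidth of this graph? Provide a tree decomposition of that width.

The largest bag has 3 vertices, giving width 2; this decomposition certifies tw(G) ≤ 2. Conversely, {c, d, g} is a clique of size 3, and the vertices of any clique must share a bag in every tree decomposition; so some bag has ≥ 3 vertices and tw(G) ≥ 2. Hence tw(G) = 2 exactly.

Treewidth 2.
Bags: B1 = {a, h, j}  B2 = {a, d, h}  B3 = {d, f, h}  B4 = {d, h, i}  B5 = {d, e, h}  B6 = {c, d, h}  B7 = {b, e, h}  B8 = {c, d, g}
Tree: B1–B2, B2–B3, B2–B4, B3–B5, B3–B6, B5–B7, B6–B8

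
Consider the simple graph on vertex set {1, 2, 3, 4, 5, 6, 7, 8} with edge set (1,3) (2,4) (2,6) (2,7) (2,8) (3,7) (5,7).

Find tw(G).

1

A width-1 tree decomposition is:
Bags: B1 = {2, 8}  B2 = {2, 6}  B3 = {2, 7}  B4 = {2, 4}  B5 = {3, 7}  B6 = {1, 3}  B7 = {5, 7}
Tree: B1–B2, B2–B3, B2–B4, B3–B5, B5–B6, B5–B7
The largest bag has 2 vertices, giving width 1; this decomposition certifies tw(G) ≤ 1. G has an edge, so its treewidth is at least 1. Hence tw(G) = 1 exactly.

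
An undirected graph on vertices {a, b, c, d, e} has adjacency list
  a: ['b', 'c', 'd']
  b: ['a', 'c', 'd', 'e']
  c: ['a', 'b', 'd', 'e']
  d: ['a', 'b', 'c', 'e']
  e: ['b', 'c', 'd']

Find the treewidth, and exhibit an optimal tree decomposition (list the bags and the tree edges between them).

Each bag holds 4 vertices, so the decomposition has width 3, which upper-bounds the treewidth. On the other hand G contains the 4-clique {b, c, d, e}. A clique must lie in a single bag of any decomposition, so no decomposition can have width below 3. The upper and lower bounds meet at 3, so that is the treewidth.

Treewidth 3.
One such decomposition:
Bags: B1 = {a, b, c, d}  B2 = {b, c, d, e}
Tree: B1–B2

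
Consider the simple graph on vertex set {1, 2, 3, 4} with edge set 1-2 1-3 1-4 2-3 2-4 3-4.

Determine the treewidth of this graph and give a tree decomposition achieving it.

A single bag containing all 4 vertices is trivially a valid decomposition of width 3. For the lower bound, the 4 vertices {1, 2, 3, 4} are pairwise adjacent, and any tree decomposition puts a clique entirely inside one bag — forcing width ≥ 3. Hence tw(G) = 3 exactly.

Treewidth 3.
One such decomposition:
Bags: B1 = {1, 2, 3, 4}
Tree: (single bag)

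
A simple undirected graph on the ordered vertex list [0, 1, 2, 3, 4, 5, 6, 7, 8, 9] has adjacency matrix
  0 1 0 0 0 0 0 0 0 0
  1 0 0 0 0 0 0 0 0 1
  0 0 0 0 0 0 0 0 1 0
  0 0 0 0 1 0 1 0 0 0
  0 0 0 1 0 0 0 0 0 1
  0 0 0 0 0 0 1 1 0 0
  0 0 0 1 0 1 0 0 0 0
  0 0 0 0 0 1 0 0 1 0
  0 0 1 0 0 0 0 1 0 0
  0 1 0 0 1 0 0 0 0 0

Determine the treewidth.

A width-1 tree decomposition is:
Bags: B1 = {0, 1}  B2 = {1, 9}  B3 = {4, 9}  B4 = {3, 4}  B5 = {3, 6}  B6 = {5, 6}  B7 = {5, 7}  B8 = {7, 8}  B9 = {2, 8}
Tree: B1–B2, B2–B3, B3–B4, B4–B5, B5–B6, B6–B7, B7–B8, B8–B9
Every bag has size at most 2, so the width is 2 − 1 = 1 and tw(G) ≤ 1. Any graph with an edge has treewidth ≥ 1, and G has the edge 0–1. Combining the bounds, tw(G) = 1.

1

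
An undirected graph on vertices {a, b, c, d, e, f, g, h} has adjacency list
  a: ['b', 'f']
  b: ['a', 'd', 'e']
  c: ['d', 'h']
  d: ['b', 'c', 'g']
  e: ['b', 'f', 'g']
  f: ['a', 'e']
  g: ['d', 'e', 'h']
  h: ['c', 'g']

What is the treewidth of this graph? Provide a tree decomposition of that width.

Treewidth 2.
One optimal decomposition is:
Bags: B1 = {a, e, f}  B2 = {a, b, e}  B3 = {b, e, g}  B4 = {b, d, g}  B5 = {d, g, h}  B6 = {c, d, h}
Tree: B1–B2, B2–B3, B3–B4, B4–B5, B5–B6

The largest bag has 3 vertices, giving width 2; this decomposition certifies tw(G) ≤ 2. For the lower bound, G contains the cycle f–a–b–e–f, so G is not a forest; only forests have treewidth ≤ 1, hence tw(G) ≥ 2. Combining the bounds, tw(G) = 2.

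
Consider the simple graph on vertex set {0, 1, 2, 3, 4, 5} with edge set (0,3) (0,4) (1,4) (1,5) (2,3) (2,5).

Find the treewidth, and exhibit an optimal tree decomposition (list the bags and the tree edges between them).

Treewidth 2.
Bags: B1 = {1, 2, 5}  B2 = {1, 2, 3}  B3 = {0, 1, 3}  B4 = {0, 1, 4}
Tree: B1–B2, B2–B3, B3–B4

The largest bag has 3 vertices, giving width 2; this decomposition certifies tw(G) ≤ 2. For the lower bound, G contains the cycle 1–5–2–3–0–4–1, so G is not a forest; only forests have treewidth ≤ 1, hence tw(G) ≥ 2. Hence tw(G) = 2 exactly.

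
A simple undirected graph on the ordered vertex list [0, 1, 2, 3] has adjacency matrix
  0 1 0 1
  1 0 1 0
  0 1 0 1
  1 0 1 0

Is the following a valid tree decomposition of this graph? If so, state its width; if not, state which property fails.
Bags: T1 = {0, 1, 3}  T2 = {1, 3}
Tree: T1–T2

No — vertex 2 appears in no bag.

A tree decomposition must satisfy three properties: every vertex lies in some bag; for every edge, both endpoints lie together in some bag; and for every vertex, the bags containing it form a connected subtree. Here vertex 2 appears in no bag, so the decomposition is invalid.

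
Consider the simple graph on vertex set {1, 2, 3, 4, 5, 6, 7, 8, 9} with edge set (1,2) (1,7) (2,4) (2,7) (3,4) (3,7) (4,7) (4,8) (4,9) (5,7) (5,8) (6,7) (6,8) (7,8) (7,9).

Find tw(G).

A width-2 tree decomposition is:
Bags: B1 = {2, 4, 7}  B2 = {4, 7, 9}  B3 = {1, 2, 7}  B4 = {4, 7, 8}  B5 = {5, 7, 8}  B6 = {3, 4, 7}  B7 = {6, 7, 8}
Tree: B1–B2, B1–B3, B2–B4, B4–B5, B1–B6, B4–B7
Every bag has size at most 3, so the width is 3 − 1 = 2 and tw(G) ≤ 2. For the lower bound, the 3 vertices {1, 2, 7} are pairwise adjacent, and any tree decomposition puts a clique entirely inside one bag — forcing width ≥ 2. The upper and lower bounds meet at 2, so that is the treewidth.

2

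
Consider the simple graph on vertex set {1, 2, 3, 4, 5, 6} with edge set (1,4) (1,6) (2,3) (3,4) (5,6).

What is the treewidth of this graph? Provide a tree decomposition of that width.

Treewidth 1.
One such decomposition:
Bags: B1 = {5, 6}  B2 = {1, 6}  B3 = {1, 4}  B4 = {3, 4}  B5 = {2, 3}
Tree: B1–B2, B2–B3, B3–B4, B4–B5

Each bag holds 2 vertices, so the decomposition has width 1, which upper-bounds the treewidth. G has an edge, so its treewidth is at least 1. The upper and lower bounds meet at 1, so that is the treewidth.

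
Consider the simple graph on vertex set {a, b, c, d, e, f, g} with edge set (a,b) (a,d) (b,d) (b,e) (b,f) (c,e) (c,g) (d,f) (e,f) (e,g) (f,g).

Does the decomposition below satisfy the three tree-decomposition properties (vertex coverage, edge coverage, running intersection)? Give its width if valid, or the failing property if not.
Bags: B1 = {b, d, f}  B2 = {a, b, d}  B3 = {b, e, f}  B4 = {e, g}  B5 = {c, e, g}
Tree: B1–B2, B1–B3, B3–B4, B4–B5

A tree decomposition must satisfy three properties: every vertex lies in some bag; for every edge, both endpoints lie together in some bag; and for every vertex, the bags containing it form a connected subtree. Here edge (f,g) lies in no bag, so the decomposition is invalid.

No — edge (f,g) lies in no bag.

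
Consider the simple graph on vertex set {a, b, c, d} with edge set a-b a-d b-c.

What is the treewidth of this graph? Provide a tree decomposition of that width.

Treewidth 1.
Bags: B1 = {a, d}  B2 = {a, b}  B3 = {b, c}
Tree: B1–B2, B2–B3

Each bag holds 2 vertices, so the decomposition has width 1, which upper-bounds the treewidth. G has an edge, so its treewidth is at least 1. Hence tw(G) = 1 exactly.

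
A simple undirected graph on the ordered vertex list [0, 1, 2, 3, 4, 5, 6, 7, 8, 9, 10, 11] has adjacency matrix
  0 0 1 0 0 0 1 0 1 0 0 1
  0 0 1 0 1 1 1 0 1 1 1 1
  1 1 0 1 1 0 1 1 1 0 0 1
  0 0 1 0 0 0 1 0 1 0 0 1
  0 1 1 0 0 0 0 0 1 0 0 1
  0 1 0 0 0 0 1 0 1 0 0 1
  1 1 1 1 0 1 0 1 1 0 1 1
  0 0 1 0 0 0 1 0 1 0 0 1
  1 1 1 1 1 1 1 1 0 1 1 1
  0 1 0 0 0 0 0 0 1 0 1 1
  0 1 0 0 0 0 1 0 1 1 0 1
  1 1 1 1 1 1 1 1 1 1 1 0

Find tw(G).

4

A width-4 tree decomposition is:
Bags: B1 = {1, 2, 6, 8, 11}  B2 = {2, 6, 7, 8, 11}  B3 = {1, 5, 6, 8, 11}  B4 = {1, 2, 4, 8, 11}  B5 = {2, 3, 6, 8, 11}  B6 = {1, 6, 8, 10, 11}  B7 = {0, 2, 6, 8, 11}  B8 = {1, 8, 9, 10, 11}
Tree: B1–B2, B1–B3, B1–B4, B1–B5, B1–B6, B5–B7, B6–B8
Every bag has size at most 5, so the width is 5 − 1 = 4 and tw(G) ≤ 4. Conversely, {1, 8, 9, 10, 11} is a clique of size 5, and the vertices of any clique must share a bag in every tree decomposition; so some bag has ≥ 5 vertices and tw(G) ≥ 4. Hence tw(G) = 4 exactly.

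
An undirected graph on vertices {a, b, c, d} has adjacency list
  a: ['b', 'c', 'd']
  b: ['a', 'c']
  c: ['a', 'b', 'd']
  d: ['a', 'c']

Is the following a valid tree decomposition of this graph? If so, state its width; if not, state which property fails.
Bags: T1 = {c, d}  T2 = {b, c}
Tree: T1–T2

A tree decomposition must satisfy three properties: every vertex lies in some bag; for every edge, both endpoints lie together in some bag; and for every vertex, the bags containing it form a connected subtree. Here vertex a appears in no bag, so the decomposition is invalid.

No — vertex a appears in no bag.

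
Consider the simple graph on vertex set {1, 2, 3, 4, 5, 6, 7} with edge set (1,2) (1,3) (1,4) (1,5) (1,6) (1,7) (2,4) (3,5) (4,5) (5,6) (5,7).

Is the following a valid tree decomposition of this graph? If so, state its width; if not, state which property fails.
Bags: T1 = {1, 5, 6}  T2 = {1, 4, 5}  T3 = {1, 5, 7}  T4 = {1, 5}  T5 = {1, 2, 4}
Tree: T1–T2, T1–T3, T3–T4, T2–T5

A tree decomposition must satisfy three properties: every vertex lies in some bag; for every edge, both endpoints lie together in some bag; and for every vertex, the bags containing it form a connected subtree. Here vertex 3 appears in no bag, so the decomposition is invalid.

No — vertex 3 appears in no bag.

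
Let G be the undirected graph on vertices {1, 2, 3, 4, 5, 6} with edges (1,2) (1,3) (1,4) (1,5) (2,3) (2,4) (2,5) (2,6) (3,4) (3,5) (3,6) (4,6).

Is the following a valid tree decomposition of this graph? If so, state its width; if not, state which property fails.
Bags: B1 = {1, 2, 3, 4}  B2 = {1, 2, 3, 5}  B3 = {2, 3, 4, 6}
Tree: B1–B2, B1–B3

Checking the three conditions: (i) the bags cover all of {1, 2, 3, 4, 5, 6}; (ii) for each edge, some bag contains both endpoints; (iii) the bags containing any fixed vertex form a subtree. All hold, so the decomposition is valid with width 4 − 1 = 3.

Yes; width 3.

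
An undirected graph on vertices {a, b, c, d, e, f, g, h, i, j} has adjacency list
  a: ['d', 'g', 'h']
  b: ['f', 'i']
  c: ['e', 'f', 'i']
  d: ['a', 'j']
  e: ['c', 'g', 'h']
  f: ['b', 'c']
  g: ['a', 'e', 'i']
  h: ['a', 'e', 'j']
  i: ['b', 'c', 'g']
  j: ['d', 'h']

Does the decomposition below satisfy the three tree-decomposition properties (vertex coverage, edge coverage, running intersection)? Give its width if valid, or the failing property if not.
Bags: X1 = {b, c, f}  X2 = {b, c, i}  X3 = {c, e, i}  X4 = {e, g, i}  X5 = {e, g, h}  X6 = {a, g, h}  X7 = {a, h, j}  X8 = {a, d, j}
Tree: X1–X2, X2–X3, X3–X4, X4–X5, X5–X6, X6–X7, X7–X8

Every vertex of G appears in some bag (union = {a, b, c, d, e, f, g, h, i, j}); every edge is covered by a bag; and for each vertex v the set of bags containing v is connected in the bag tree. The decomposition is therefore valid. The largest bag has 3 vertices, so the width is 2.

Yes; width 2.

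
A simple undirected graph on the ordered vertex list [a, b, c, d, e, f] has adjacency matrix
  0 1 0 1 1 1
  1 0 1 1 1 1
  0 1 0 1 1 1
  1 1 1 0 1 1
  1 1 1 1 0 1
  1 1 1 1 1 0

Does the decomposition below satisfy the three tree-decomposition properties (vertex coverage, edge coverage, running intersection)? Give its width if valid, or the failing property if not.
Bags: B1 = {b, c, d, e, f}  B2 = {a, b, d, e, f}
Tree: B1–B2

Checking the three conditions: (i) the bags cover all of {a, b, c, d, e, f}; (ii) for each edge, some bag contains both endpoints; (iii) the bags containing any fixed vertex form a subtree. All hold, so the decomposition is valid with width 5 − 1 = 4.

Yes; width 4.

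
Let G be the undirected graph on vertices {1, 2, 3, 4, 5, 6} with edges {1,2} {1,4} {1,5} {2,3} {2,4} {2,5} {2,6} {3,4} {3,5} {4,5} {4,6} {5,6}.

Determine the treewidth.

A width-3 tree decomposition is:
Bags: B1 = {2, 3, 4, 5}  B2 = {1, 2, 4, 5}  B3 = {2, 4, 5, 6}
Tree: B1–B2, B1–B3
Each bag holds 4 vertices, so the decomposition has width 3, which upper-bounds the treewidth. On the other hand G contains the 4-clique {1, 2, 4, 5}. A clique must lie in a single bag of any decomposition, so no decomposition can have width below 3. Combining the bounds, tw(G) = 3.

3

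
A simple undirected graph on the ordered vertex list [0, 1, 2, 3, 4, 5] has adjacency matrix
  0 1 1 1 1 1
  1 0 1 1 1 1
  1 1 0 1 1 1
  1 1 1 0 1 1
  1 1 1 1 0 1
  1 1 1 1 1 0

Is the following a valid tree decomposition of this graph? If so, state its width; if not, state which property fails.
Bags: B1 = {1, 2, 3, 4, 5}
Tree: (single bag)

No — vertex 0 appears in no bag.

A tree decomposition must satisfy three properties: every vertex lies in some bag; for every edge, both endpoints lie together in some bag; and for every vertex, the bags containing it form a connected subtree. Here vertex 0 appears in no bag, so the decomposition is invalid.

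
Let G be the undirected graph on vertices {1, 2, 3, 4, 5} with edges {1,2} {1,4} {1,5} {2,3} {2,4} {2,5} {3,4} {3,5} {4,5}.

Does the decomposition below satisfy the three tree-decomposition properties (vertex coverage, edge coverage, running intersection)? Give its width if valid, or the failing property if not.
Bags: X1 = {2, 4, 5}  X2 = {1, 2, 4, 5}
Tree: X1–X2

A tree decomposition must satisfy three properties: every vertex lies in some bag; for every edge, both endpoints lie together in some bag; and for every vertex, the bags containing it form a connected subtree. Here vertex 3 appears in no bag, so the decomposition is invalid.

No — vertex 3 appears in no bag.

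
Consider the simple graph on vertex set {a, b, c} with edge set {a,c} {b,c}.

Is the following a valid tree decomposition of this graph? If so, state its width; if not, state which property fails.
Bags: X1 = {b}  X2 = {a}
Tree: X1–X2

A tree decomposition must satisfy three properties: every vertex lies in some bag; for every edge, both endpoints lie together in some bag; and for every vertex, the bags containing it form a connected subtree. Here vertex c appears in no bag, so the decomposition is invalid.

No — vertex c appears in no bag.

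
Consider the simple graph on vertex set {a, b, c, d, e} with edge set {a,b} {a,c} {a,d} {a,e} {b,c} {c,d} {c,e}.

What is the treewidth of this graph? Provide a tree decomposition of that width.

Every bag has size at most 3, so the width is 3 − 1 = 2 and tw(G) ≤ 2. Conversely, {a, c, d} is a clique of size 3, and the vertices of any clique must share a bag in every tree decomposition; so some bag has ≥ 3 vertices and tw(G) ≥ 2. The upper and lower bounds meet at 2, so that is the treewidth.

Treewidth 2.
One such decomposition:
Bags: B1 = {a, c, d}  B2 = {a, c, e}  B3 = {a, b, c}
Tree: B1–B2, B2–B3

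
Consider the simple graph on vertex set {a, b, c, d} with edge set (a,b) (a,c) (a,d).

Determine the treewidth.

1

A width-1 tree decomposition is:
Bags: B1 = {a, c}  B2 = {a, b}  B3 = {a, d}
Tree: B1–B2, B1–B3
Each bag holds 2 vertices, so the decomposition has width 1, which upper-bounds the treewidth. G has an edge, so its treewidth is at least 1. Combining the bounds, tw(G) = 1.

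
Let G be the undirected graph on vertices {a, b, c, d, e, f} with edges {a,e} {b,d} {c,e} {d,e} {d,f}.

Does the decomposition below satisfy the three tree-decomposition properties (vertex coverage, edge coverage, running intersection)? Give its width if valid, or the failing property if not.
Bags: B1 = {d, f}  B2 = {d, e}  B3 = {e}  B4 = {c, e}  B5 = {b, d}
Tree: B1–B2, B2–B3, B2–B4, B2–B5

A tree decomposition must satisfy three properties: every vertex lies in some bag; for every edge, both endpoints lie together in some bag; and for every vertex, the bags containing it form a connected subtree. Here vertex a appears in no bag, so the decomposition is invalid.

No — vertex a appears in no bag.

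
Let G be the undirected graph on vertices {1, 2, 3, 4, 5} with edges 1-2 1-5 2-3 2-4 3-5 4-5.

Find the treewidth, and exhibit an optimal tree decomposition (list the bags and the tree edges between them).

Treewidth 2.
Bags: B1 = {2, 4, 5}  B2 = {1, 2, 5}  B3 = {2, 3, 5}
Tree: B1–B2, B2–B3

Each bag holds 3 vertices, so the decomposition has width 2, which upper-bounds the treewidth. For the lower bound, G contains the cycle 5–4–2–1–5, so G is not a forest; only forests have treewidth ≤ 1, hence tw(G) ≥ 2. Hence tw(G) = 2 exactly.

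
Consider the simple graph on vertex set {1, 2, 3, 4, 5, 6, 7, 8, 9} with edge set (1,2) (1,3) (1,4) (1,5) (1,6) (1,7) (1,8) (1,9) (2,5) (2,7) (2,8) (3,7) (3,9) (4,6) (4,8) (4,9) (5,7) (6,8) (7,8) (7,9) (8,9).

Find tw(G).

A width-3 tree decomposition is:
Bags: B1 = {1, 7, 8, 9}  B2 = {1, 2, 7, 8}  B3 = {1, 4, 8, 9}  B4 = {1, 3, 7, 9}  B5 = {1, 2, 5, 7}  B6 = {1, 4, 6, 8}
Tree: B1–B2, B1–B3, B1–B4, B2–B5, B3–B6
The largest bag has 4 vertices, giving width 3; this decomposition certifies tw(G) ≤ 3. For the lower bound, the 4 vertices {1, 4, 8, 9} are pairwise adjacent, and any tree decomposition puts a clique entirely inside one bag — forcing width ≥ 3. Therefore the treewidth is 3.

3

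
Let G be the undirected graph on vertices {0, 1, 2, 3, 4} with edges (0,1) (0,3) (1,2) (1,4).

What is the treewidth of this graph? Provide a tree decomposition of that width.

Every bag has size at most 2, so the width is 2 − 1 = 1 and tw(G) ≤ 1. Any graph with an edge has treewidth ≥ 1, and G has the edge 1–2. Hence tw(G) = 1 exactly.

Treewidth 1.
One optimal decomposition is:
Bags: B1 = {1, 2}  B2 = {1, 4}  B3 = {0, 1}  B4 = {0, 3}
Tree: B1–B2, B2–B3, B3–B4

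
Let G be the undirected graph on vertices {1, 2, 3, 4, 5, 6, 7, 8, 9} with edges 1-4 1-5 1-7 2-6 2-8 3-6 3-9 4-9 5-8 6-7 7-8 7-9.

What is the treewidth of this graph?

3

A width-3 tree decomposition is:
Bags: B1 = {3, 4, 6, 9}  B2 = {4, 6, 7, 9}  B3 = {1, 4, 6, 7}  B4 = {1, 2, 6, 7}  B5 = {1, 2, 7, 8}  B6 = {1, 2, 5, 8}
Tree: B1–B2, B2–B3, B3–B4, B4–B5, B5–B6
The largest bag has 4 vertices, giving width 3; this decomposition certifies tw(G) ≤ 3. For the lower bound: the 4 vertex sets {3,4,9}, {6}, {7}, {1,2,5,8} are disjoint, each induces a connected subgraph, and every pair is joined by at least one edge of G. Contracting each set to a single vertex therefore yields K_{4} as a minor, and since treewidth is minor-monotone, tw(G) ≥ tw(K_{4}) = 3. The upper and lower bounds meet at 3, so that is the treewidth.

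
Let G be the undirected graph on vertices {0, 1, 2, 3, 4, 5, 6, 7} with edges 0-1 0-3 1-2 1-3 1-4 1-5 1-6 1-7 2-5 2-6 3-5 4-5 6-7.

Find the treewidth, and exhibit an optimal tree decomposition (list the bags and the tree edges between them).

Treewidth 2.
One such decomposition:
Bags: B1 = {1, 6, 7}  B2 = {1, 2, 6}  B3 = {1, 2, 5}  B4 = {1, 4, 5}  B5 = {1, 3, 5}  B6 = {0, 1, 3}
Tree: B1–B2, B2–B3, B3–B4, B4–B5, B5–B6

Every bag has size at most 3, so the width is 3 − 1 = 2 and tw(G) ≤ 2. On the other hand G contains the 3-clique {0, 1, 3}. A clique must lie in a single bag of any decomposition, so no decomposition can have width below 2. The upper and lower bounds meet at 2, so that is the treewidth.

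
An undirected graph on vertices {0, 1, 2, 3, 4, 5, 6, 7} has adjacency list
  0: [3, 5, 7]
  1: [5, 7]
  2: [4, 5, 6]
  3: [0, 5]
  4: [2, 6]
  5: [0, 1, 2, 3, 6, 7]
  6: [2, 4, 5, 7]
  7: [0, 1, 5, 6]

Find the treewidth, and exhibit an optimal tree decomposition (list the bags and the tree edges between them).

The largest bag has 3 vertices, giving width 2; this decomposition certifies tw(G) ≤ 2. For the lower bound, the 3 vertices {2, 4, 6} are pairwise adjacent, and any tree decomposition puts a clique entirely inside one bag — forcing width ≥ 2. The upper and lower bounds meet at 2, so that is the treewidth.

Treewidth 2.
One optimal decomposition is:
Bags: B1 = {5, 6, 7}  B2 = {0, 5, 7}  B3 = {2, 5, 6}  B4 = {1, 5, 7}  B5 = {0, 3, 5}  B6 = {2, 4, 6}
Tree: B1–B2, B1–B3, B1–B4, B2–B5, B3–B6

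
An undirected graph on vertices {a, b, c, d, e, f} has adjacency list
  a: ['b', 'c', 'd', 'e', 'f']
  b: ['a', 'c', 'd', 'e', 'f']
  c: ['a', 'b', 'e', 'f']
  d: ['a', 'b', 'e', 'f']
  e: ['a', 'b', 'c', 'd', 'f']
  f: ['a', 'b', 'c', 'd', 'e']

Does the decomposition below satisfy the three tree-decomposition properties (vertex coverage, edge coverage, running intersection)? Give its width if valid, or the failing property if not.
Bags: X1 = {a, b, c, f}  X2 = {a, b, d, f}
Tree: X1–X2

A tree decomposition must satisfy three properties: every vertex lies in some bag; for every edge, both endpoints lie together in some bag; and for every vertex, the bags containing it form a connected subtree. Here vertex e appears in no bag, so the decomposition is invalid.

No — vertex e appears in no bag.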